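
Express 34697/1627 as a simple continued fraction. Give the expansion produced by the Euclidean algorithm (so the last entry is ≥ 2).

34697 = 21*1627 + 530
1627 = 3*530 + 37
530 = 14*37 + 12
37 = 3*12 + 1
12 = 12*1 + 0  (stop)
So 34697/1627 = [21; 3, 14, 3, 12].

[21; 3, 14, 3, 12]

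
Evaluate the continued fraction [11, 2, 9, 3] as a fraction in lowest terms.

Fold from the inside: start with 3/1.
  9 + 1/3 = 28/3
  2 + 3/28 = 59/28
  11 + 28/59 = 677/59

677/59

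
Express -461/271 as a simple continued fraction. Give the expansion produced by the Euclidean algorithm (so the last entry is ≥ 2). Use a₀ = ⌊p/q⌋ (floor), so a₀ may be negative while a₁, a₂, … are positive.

[-2; 3, 2, 1, 8, 3]

-461 = -2×271 + 81
271 = 3×81 + 28
81 = 2×28 + 25
28 = 1×25 + 3
25 = 8×3 + 1
3 = 3×1 + 0  (stop)
So -461/271 = [-2; 3, 2, 1, 8, 3].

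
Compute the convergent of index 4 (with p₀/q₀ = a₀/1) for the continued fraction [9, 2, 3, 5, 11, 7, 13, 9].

3905/414

Using pₖ = aₖpₖ₋₁ + pₖ₋₂, qₖ = aₖqₖ₋₁ + qₖ₋₂ (with p₋₁=1, p₋₂=0, q₋₁=0, q₋₂=1):
  k=0: a=9, p=9, q=1
  k=1: a=2, p=19, q=2
  k=2: a=3, p=66, q=7
  k=3: a=5, p=349, q=37
  k=4: a=11, p=3905, q=414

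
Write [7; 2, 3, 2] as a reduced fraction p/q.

Fold from the inside: start with 2/1.
  3 + 1/2 = 7/2
  2 + 2/7 = 16/7
  7 + 7/16 = 119/16

119/16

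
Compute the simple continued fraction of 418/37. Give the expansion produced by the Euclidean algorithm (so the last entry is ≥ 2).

[11; 3, 2, 1, 3]

418 = 11*37 + 11
37 = 3*11 + 4
11 = 2*4 + 3
4 = 1*3 + 1
3 = 3*1 + 0  (stop)
So 418/37 = [11; 3, 2, 1, 3].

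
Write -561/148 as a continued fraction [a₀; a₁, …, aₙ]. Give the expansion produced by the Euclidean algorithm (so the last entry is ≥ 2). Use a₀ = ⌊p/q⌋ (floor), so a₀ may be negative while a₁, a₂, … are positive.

[-4; 4, 1, 3, 2, 3]

-561 = -4*148 + 31
148 = 4*31 + 24
31 = 1*24 + 7
24 = 3*7 + 3
7 = 2*3 + 1
3 = 3*1 + 0  (stop)
So -561/148 = [-4; 4, 1, 3, 2, 3].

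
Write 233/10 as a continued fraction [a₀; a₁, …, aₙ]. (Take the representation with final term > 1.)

233 = 23×10 + 3
10 = 3×3 + 1
3 = 3×1 + 0  (stop)
So 233/10 = [23; 3, 3].

[23; 3, 3]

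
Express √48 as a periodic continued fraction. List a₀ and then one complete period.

a₀ = ⌊√48⌋ = 6.
With m₀=0, d₀=1 and mₖ₊₁ = dₖaₖ − mₖ, dₖ₊₁ = (n − mₖ₊₁²)/dₖ, aₖ₊₁ = ⌊(a₀+mₖ₊₁)/dₖ₊₁⌋:
  k=1: m=6, d=12, a=1
  k=2: m=6, d=1, a=12
d=1 and a=2a₀=12 at k=2, so the next step gives (m, d) = (6, 12) again — its k=1 value — and the period has length 2.

[6; 1, 12]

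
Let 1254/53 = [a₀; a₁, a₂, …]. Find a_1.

1254 = 23·53 + 35   →  a_0 = 23
53 = 1·35 + 18   →  a_1 = 1

1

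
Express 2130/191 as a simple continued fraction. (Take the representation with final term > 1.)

[11; 6, 1, 1, 2, 2, 2]

2130 = 11×191 + 29
191 = 6×29 + 17
29 = 1×17 + 12
17 = 1×12 + 5
12 = 2×5 + 2
5 = 2×2 + 1
2 = 2×1 + 0  (stop)
So 2130/191 = [11; 6, 1, 1, 2, 2, 2].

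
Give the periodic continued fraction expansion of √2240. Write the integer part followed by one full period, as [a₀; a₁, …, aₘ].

[47; 3, 23, 3, 94]

a₀ = ⌊√2240⌋ = 47.
With m₀=0, d₀=1 and mₖ₊₁ = dₖaₖ − mₖ, dₖ₊₁ = (n − mₖ₊₁²)/dₖ, aₖ₊₁ = ⌊(a₀+mₖ₊₁)/dₖ₊₁⌋:
  k=1: m=47, d=31, a=3
  k=2: m=46, d=4, a=23
  k=3: m=46, d=31, a=3
  k=4: m=47, d=1, a=94
d=1 and a=2a₀=94 at k=4, so the next step gives (m, d) = (47, 31) again — its k=1 value — and the period has length 4.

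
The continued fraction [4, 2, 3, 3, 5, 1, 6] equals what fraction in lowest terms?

Fold from the inside: start with 6/1.
  1 + 1/6 = 7/6
  5 + 6/7 = 41/7
  3 + 7/41 = 130/41
  3 + 41/130 = 431/130
  2 + 130/431 = 992/431
  4 + 431/992 = 4399/992

4399/992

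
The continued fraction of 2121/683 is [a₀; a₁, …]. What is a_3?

17

2121 = 3·683 + 72   →  a_0 = 3
683 = 9·72 + 35   →  a_1 = 9
72 = 2·35 + 2   →  a_2 = 2
35 = 17·2 + 1   →  a_3 = 17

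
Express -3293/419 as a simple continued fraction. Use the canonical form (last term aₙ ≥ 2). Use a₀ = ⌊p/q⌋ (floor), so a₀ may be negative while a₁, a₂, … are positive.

[-8; 7, 9, 1, 5]

-3293 = -8·419 + 59
419 = 7·59 + 6
59 = 9·6 + 5
6 = 1·5 + 1
5 = 5·1 + 0  (stop)
So -3293/419 = [-8; 7, 9, 1, 5].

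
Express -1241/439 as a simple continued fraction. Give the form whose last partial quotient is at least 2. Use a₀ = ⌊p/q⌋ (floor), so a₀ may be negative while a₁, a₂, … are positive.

-1241 = -3·439 + 76
439 = 5·76 + 59
76 = 1·59 + 17
59 = 3·17 + 8
17 = 2·8 + 1
8 = 8·1 + 0  (stop)
So -1241/439 = [-3; 5, 1, 3, 2, 8].

[-3; 5, 1, 3, 2, 8]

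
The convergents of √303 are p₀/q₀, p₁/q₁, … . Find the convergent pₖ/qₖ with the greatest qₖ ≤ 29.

√303 = [17; 2, 2, 5, 2, 2, 34, …] (period length 6).
Convergents:
  p_0/q_0 = 17/1
  p_1/q_1 = 35/2
  p_2/q_2 = 87/5
  p_3/q_3 = 470/27
  p_4/q_4 = 1027/59
q_3 = 27 ≤ 29 < 59 = q_4, so the answer is 470/27.

470/27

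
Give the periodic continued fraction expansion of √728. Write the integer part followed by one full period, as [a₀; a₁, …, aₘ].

a₀ = ⌊√728⌋ = 26.
With m₀=0, d₀=1 and mₖ₊₁ = dₖaₖ − mₖ, dₖ₊₁ = (n − mₖ₊₁²)/dₖ, aₖ₊₁ = ⌊(a₀+mₖ₊₁)/dₖ₊₁⌋:
  k=1: m=26, d=52, a=1
  k=2: m=26, d=1, a=52
d=1 and a=2a₀=52 at k=2, so the next step gives (m, d) = (26, 52) again — its k=1 value — and the period has length 2.

[26; 1, 52]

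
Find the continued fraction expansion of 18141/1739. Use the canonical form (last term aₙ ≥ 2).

18141 = 10*1739 + 751
1739 = 2*751 + 237
751 = 3*237 + 40
237 = 5*40 + 37
40 = 1*37 + 3
37 = 12*3 + 1
3 = 3*1 + 0  (stop)
So 18141/1739 = [10; 2, 3, 5, 1, 12, 3].

[10; 2, 3, 5, 1, 12, 3]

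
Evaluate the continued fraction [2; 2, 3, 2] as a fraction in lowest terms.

39/16

Using pₖ = aₖpₖ₋₁ + pₖ₋₂ and qₖ = aₖqₖ₋₁ + qₖ₋₂:
  k=0: a=2, p=2, q=1
  k=1: a=2, p=5, q=2
  k=2: a=3, p=17, q=7
  k=3: a=2, p=39, q=16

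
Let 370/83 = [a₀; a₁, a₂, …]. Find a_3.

370 = 4·83 + 38   →  a_0 = 4
83 = 2·38 + 7   →  a_1 = 2
38 = 5·7 + 3   →  a_2 = 5
7 = 2·3 + 1   →  a_3 = 2

2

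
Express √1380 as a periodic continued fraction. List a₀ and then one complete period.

a₀ = ⌊√1380⌋ = 37.
With m₀=0, d₀=1 and mₖ₊₁ = dₖaₖ − mₖ, dₖ₊₁ = (n − mₖ₊₁²)/dₖ, aₖ₊₁ = ⌊(a₀+mₖ₊₁)/dₖ₊₁⌋:
  k=1: m=37, d=11, a=6
  k=2: m=29, d=49, a=1
  k=3: m=20, d=20, a=2
  k=4: m=20, d=49, a=1
  k=5: m=29, d=11, a=6
  k=6: m=37, d=1, a=74
d=1 and a=2a₀=74 at k=6, so the next step gives (m, d) = (37, 11) again — its k=1 value — and the period has length 6.

[37; 6, 1, 2, 1, 6, 74]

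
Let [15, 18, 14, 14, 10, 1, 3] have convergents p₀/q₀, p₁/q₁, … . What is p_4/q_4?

Using pₖ = aₖpₖ₋₁ + pₖ₋₂, qₖ = aₖqₖ₋₁ + qₖ₋₂ (with p₋₁=1, p₋₂=0, q₋₁=0, q₋₂=1):
  k=0: a=15, p=15, q=1
  k=1: a=18, p=271, q=18
  k=2: a=14, p=3809, q=253
  k=3: a=14, p=53597, q=3560
  k=4: a=10, p=539779, q=35853

539779/35853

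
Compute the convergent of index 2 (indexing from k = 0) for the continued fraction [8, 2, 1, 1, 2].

Using pₖ = aₖpₖ₋₁ + pₖ₋₂, qₖ = aₖqₖ₋₁ + qₖ₋₂ (with p₋₁=1, p₋₂=0, q₋₁=0, q₋₂=1):
  k=0: a=8, p=8, q=1
  k=1: a=2, p=17, q=2
  k=2: a=1, p=25, q=3

25/3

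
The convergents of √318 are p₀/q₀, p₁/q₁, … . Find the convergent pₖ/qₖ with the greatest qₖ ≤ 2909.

22897/1284

√318 = [17; 1, 4, 1, 34, …] (period length 4).
Convergents:
  p_0/q_0 = 17/1
  p_1/q_1 = 18/1
  p_2/q_2 = 89/5
  p_3/q_3 = 107/6
  p_4/q_4 = 3727/209
  p_5/q_5 = 3834/215
  p_6/q_6 = 19063/1069
  p_7/q_7 = 22897/1284
  p_8/q_8 = 797561/44725
q_7 = 1284 ≤ 2909 < 44725 = q_8, so the answer is 22897/1284.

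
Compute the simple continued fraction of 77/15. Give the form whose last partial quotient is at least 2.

[5; 7, 2]

77 = 5×15 + 2
15 = 7×2 + 1
2 = 2×1 + 0  (stop)
So 77/15 = [5; 7, 2].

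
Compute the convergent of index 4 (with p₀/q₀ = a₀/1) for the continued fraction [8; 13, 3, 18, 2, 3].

12161/1506

Using pₖ = aₖpₖ₋₁ + pₖ₋₂, qₖ = aₖqₖ₋₁ + qₖ₋₂ (with p₋₁=1, p₋₂=0, q₋₁=0, q₋₂=1):
  k=0: a=8, p=8, q=1
  k=1: a=13, p=105, q=13
  k=2: a=3, p=323, q=40
  k=3: a=18, p=5919, q=733
  k=4: a=2, p=12161, q=1506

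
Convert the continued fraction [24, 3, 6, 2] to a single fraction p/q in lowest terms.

997/41

Fold from the inside: start with 2/1.
  6 + 1/2 = 13/2
  3 + 2/13 = 41/13
  24 + 13/41 = 997/41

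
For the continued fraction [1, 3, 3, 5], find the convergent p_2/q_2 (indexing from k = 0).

Using pₖ = aₖpₖ₋₁ + pₖ₋₂, qₖ = aₖqₖ₋₁ + qₖ₋₂ (with p₋₁=1, p₋₂=0, q₋₁=0, q₋₂=1):
  k=0: a=1, p=1, q=1
  k=1: a=3, p=4, q=3
  k=2: a=3, p=13, q=10

13/10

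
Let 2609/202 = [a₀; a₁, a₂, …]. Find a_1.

2609 = 12·202 + 185   →  a_0 = 12
202 = 1·185 + 17   →  a_1 = 1

1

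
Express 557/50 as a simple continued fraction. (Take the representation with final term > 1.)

557 = 11·50 + 7
50 = 7·7 + 1
7 = 7·1 + 0  (stop)
So 557/50 = [11; 7, 7].

[11; 7, 7]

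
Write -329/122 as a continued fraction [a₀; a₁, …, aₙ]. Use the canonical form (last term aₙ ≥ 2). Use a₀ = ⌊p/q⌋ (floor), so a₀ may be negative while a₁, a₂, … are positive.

[-3; 3, 3, 2, 1, 3]

-329 = -3*122 + 37
122 = 3*37 + 11
37 = 3*11 + 4
11 = 2*4 + 3
4 = 1*3 + 1
3 = 3*1 + 0  (stop)
So -329/122 = [-3; 3, 3, 2, 1, 3].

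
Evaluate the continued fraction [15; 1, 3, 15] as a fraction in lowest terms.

Using pₖ = aₖpₖ₋₁ + pₖ₋₂ and qₖ = aₖqₖ₋₁ + qₖ₋₂:
  k=0: a=15, p=15, q=1
  k=1: a=1, p=16, q=1
  k=2: a=3, p=63, q=4
  k=3: a=15, p=961, q=61

961/61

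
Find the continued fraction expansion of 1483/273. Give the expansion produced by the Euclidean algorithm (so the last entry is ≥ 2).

[5; 2, 3, 5, 3, 2]

1483 = 5·273 + 118
273 = 2·118 + 37
118 = 3·37 + 7
37 = 5·7 + 2
7 = 3·2 + 1
2 = 2·1 + 0  (stop)
So 1483/273 = [5; 2, 3, 5, 3, 2].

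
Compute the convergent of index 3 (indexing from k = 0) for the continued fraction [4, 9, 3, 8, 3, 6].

Using pₖ = aₖpₖ₋₁ + pₖ₋₂, qₖ = aₖqₖ₋₁ + qₖ₋₂ (with p₋₁=1, p₋₂=0, q₋₁=0, q₋₂=1):
  k=0: a=4, p=4, q=1
  k=1: a=9, p=37, q=9
  k=2: a=3, p=115, q=28
  k=3: a=8, p=957, q=233

957/233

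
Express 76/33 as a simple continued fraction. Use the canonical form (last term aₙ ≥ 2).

[2; 3, 3, 3]

76 = 2·33 + 10
33 = 3·10 + 3
10 = 3·3 + 1
3 = 3·1 + 0  (stop)
So 76/33 = [2; 3, 3, 3].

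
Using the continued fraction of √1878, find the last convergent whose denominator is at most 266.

5677/131

√1878 = [43; 2, 1, 42, 1, 2, 86, …] (period length 6).
Convergents:
  p_0/q_0 = 43/1
  p_1/q_1 = 87/2
  p_2/q_2 = 130/3
  p_3/q_3 = 5547/128
  p_4/q_4 = 5677/131
  p_5/q_5 = 16901/390
q_4 = 131 ≤ 266 < 390 = q_5, so the answer is 5677/131.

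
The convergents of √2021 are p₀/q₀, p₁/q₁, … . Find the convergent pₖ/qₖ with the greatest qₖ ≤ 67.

2023/45

√2021 = [44; 1, 21, 2, 21, 1, 88, …] (period length 6).
Convergents:
  p_0/q_0 = 44/1
  p_1/q_1 = 45/1
  p_2/q_2 = 989/22
  p_3/q_3 = 2023/45
  p_4/q_4 = 43472/967
q_3 = 45 ≤ 67 < 967 = q_4, so the answer is 2023/45.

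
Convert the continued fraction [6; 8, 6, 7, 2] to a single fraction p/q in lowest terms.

4598/751

Using pₖ = aₖpₖ₋₁ + pₖ₋₂ and qₖ = aₖqₖ₋₁ + qₖ₋₂:
  k=0: a=6, p=6, q=1
  k=1: a=8, p=49, q=8
  k=2: a=6, p=300, q=49
  k=3: a=7, p=2149, q=351
  k=4: a=2, p=4598, q=751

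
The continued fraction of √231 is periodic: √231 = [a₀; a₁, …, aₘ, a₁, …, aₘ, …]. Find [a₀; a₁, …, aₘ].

a₀ = ⌊√231⌋ = 15.
With m₀=0, d₀=1 and mₖ₊₁ = dₖaₖ − mₖ, dₖ₊₁ = (n − mₖ₊₁²)/dₖ, aₖ₊₁ = ⌊(a₀+mₖ₊₁)/dₖ₊₁⌋:
  k=1: m=15, d=6, a=5
  k=2: m=15, d=1, a=30
d=1 and a=2a₀=30 at k=2, so the next step gives (m, d) = (15, 6) again — its k=1 value — and the period has length 2.

[15; 5, 30]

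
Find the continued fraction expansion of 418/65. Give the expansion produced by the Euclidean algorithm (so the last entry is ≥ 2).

418 = 6·65 + 28
65 = 2·28 + 9
28 = 3·9 + 1
9 = 9·1 + 0  (stop)
So 418/65 = [6; 2, 3, 9].

[6; 2, 3, 9]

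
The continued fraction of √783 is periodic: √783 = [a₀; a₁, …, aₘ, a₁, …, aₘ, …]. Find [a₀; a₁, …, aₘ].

a₀ = ⌊√783⌋ = 27.
With m₀=0, d₀=1 and mₖ₊₁ = dₖaₖ − mₖ, dₖ₊₁ = (n − mₖ₊₁²)/dₖ, aₖ₊₁ = ⌊(a₀+mₖ₊₁)/dₖ₊₁⌋:
  k=1: m=27, d=54, a=1
  k=2: m=27, d=1, a=54
d=1 and a=2a₀=54 at k=2, so the next step gives (m, d) = (27, 54) again — its k=1 value — and the period has length 2.

[27; 1, 54]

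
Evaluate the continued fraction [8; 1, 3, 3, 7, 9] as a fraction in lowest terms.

Fold from the inside: start with 9/1.
  7 + 1/9 = 64/9
  3 + 9/64 = 201/64
  3 + 64/201 = 667/201
  1 + 201/667 = 868/667
  8 + 667/868 = 7611/868

7611/868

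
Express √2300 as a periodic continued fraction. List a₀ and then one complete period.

a₀ = ⌊√2300⌋ = 47.
With m₀=0, d₀=1 and mₖ₊₁ = dₖaₖ − mₖ, dₖ₊₁ = (n − mₖ₊₁²)/dₖ, aₖ₊₁ = ⌊(a₀+mₖ₊₁)/dₖ₊₁⌋:
  k=1: m=47, d=91, a=1
  k=2: m=44, d=4, a=22
  k=3: m=44, d=91, a=1
  k=4: m=47, d=1, a=94
d=1 and a=2a₀=94 at k=4, so the next step gives (m, d) = (47, 91) again — its k=1 value — and the period has length 4.

[47; 1, 22, 1, 94]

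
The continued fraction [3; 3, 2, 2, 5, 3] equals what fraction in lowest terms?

Fold from the inside: start with 3/1.
  5 + 1/3 = 16/3
  2 + 3/16 = 35/16
  2 + 16/35 = 86/35
  3 + 35/86 = 293/86
  3 + 86/293 = 965/293

965/293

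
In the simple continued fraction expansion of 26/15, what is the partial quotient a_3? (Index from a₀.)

26 = 1·15 + 11   →  a_0 = 1
15 = 1·11 + 4   →  a_1 = 1
11 = 2·4 + 3   →  a_2 = 2
4 = 1·3 + 1   →  a_3 = 1

1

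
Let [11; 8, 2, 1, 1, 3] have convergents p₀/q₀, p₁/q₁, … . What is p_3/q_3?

278/25

Using pₖ = aₖpₖ₋₁ + pₖ₋₂, qₖ = aₖqₖ₋₁ + qₖ₋₂ (with p₋₁=1, p₋₂=0, q₋₁=0, q₋₂=1):
  k=0: a=11, p=11, q=1
  k=1: a=8, p=89, q=8
  k=2: a=2, p=189, q=17
  k=3: a=1, p=278, q=25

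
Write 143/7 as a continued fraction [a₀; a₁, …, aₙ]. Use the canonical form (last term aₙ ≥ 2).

[20; 2, 3]

143 = 20*7 + 3
7 = 2*3 + 1
3 = 3*1 + 0  (stop)
So 143/7 = [20; 2, 3].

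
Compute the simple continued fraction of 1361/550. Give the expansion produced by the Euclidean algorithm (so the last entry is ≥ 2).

1361 = 2×550 + 261
550 = 2×261 + 28
261 = 9×28 + 9
28 = 3×9 + 1
9 = 9×1 + 0  (stop)
So 1361/550 = [2; 2, 9, 3, 9].

[2; 2, 9, 3, 9]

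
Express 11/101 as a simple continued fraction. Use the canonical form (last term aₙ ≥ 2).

11 = 0*101 + 11
101 = 9*11 + 2
11 = 5*2 + 1
2 = 2*1 + 0  (stop)
So 11/101 = [0; 9, 5, 2].

[0; 9, 5, 2]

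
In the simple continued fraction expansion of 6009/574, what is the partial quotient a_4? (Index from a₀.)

8

6009 = 10·574 + 269   →  a_0 = 10
574 = 2·269 + 36   →  a_1 = 2
269 = 7·36 + 17   →  a_2 = 7
36 = 2·17 + 2   →  a_3 = 2
17 = 8·2 + 1   →  a_4 = 8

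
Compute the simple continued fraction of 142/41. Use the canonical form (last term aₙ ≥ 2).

[3; 2, 6, 3]

142 = 3·41 + 19
41 = 2·19 + 3
19 = 6·3 + 1
3 = 3·1 + 0  (stop)
So 142/41 = [3; 2, 6, 3].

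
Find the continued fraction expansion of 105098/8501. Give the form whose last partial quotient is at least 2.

[12; 2, 1, 3, 13, 19, 3]

105098 = 12·8501 + 3086
8501 = 2·3086 + 2329
3086 = 1·2329 + 757
2329 = 3·757 + 58
757 = 13·58 + 3
58 = 19·3 + 1
3 = 3·1 + 0  (stop)
So 105098/8501 = [12; 2, 1, 3, 13, 19, 3].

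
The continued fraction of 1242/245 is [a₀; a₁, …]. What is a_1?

1242 = 5·245 + 17   →  a_0 = 5
245 = 14·17 + 7   →  a_1 = 14

14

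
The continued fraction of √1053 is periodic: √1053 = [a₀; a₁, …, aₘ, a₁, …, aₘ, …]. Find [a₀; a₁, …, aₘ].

[32; 2, 4, 2, 64]

a₀ = ⌊√1053⌋ = 32.
With m₀=0, d₀=1 and mₖ₊₁ = dₖaₖ − mₖ, dₖ₊₁ = (n − mₖ₊₁²)/dₖ, aₖ₊₁ = ⌊(a₀+mₖ₊₁)/dₖ₊₁⌋:
  k=1: m=32, d=29, a=2
  k=2: m=26, d=13, a=4
  k=3: m=26, d=29, a=2
  k=4: m=32, d=1, a=64
d=1 and a=2a₀=64 at k=4, so the next step gives (m, d) = (32, 29) again — its k=1 value — and the period has length 4.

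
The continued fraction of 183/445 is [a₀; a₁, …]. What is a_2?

2

183 = 0·445 + 183   →  a_0 = 0
445 = 2·183 + 79   →  a_1 = 2
183 = 2·79 + 25   →  a_2 = 2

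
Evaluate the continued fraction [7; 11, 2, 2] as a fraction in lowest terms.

404/57

Using pₖ = aₖpₖ₋₁ + pₖ₋₂ and qₖ = aₖqₖ₋₁ + qₖ₋₂:
  k=0: a=7, p=7, q=1
  k=1: a=11, p=78, q=11
  k=2: a=2, p=163, q=23
  k=3: a=2, p=404, q=57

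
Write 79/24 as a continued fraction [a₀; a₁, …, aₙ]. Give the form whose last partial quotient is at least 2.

79 = 3·24 + 7
24 = 3·7 + 3
7 = 2·3 + 1
3 = 3·1 + 0  (stop)
So 79/24 = [3; 3, 2, 3].

[3; 3, 2, 3]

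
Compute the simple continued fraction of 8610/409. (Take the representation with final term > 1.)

8610 = 21*409 + 21
409 = 19*21 + 10
21 = 2*10 + 1
10 = 10*1 + 0  (stop)
So 8610/409 = [21; 19, 2, 10].

[21; 19, 2, 10]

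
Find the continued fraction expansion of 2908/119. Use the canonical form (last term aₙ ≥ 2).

[24; 2, 3, 2, 7]

2908 = 24·119 + 52
119 = 2·52 + 15
52 = 3·15 + 7
15 = 2·7 + 1
7 = 7·1 + 0  (stop)
So 2908/119 = [24; 2, 3, 2, 7].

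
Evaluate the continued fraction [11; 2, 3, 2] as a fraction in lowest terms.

Using pₖ = aₖpₖ₋₁ + pₖ₋₂ and qₖ = aₖqₖ₋₁ + qₖ₋₂:
  k=0: a=11, p=11, q=1
  k=1: a=2, p=23, q=2
  k=2: a=3, p=80, q=7
  k=3: a=2, p=183, q=16

183/16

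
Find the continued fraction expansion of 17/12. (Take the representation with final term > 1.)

[1; 2, 2, 2]

17 = 1·12 + 5
12 = 2·5 + 2
5 = 2·2 + 1
2 = 2·1 + 0  (stop)
So 17/12 = [1; 2, 2, 2].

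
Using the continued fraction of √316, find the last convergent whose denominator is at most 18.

√316 = [17; 1, 3, 2, 8, 2, 3, 1, 34, …] (period length 8).
Convergents:
  p_0/q_0 = 17/1
  p_1/q_1 = 18/1
  p_2/q_2 = 71/4
  p_3/q_3 = 160/9
  p_4/q_4 = 1351/76
q_3 = 9 ≤ 18 < 76 = q_4, so the answer is 160/9.

160/9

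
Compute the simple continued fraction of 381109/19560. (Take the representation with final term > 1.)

381109 = 19×19560 + 9469
19560 = 2×9469 + 622
9469 = 15×622 + 139
622 = 4×139 + 66
139 = 2×66 + 7
66 = 9×7 + 3
7 = 2×3 + 1
3 = 3×1 + 0  (stop)
So 381109/19560 = [19; 2, 15, 4, 2, 9, 2, 3].

[19; 2, 15, 4, 2, 9, 2, 3]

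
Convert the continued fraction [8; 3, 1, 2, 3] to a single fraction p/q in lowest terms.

Using pₖ = aₖpₖ₋₁ + pₖ₋₂ and qₖ = aₖqₖ₋₁ + qₖ₋₂:
  k=0: a=8, p=8, q=1
  k=1: a=3, p=25, q=3
  k=2: a=1, p=33, q=4
  k=3: a=2, p=91, q=11
  k=4: a=3, p=306, q=37

306/37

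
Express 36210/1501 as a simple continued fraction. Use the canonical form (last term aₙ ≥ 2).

36210 = 24*1501 + 186
1501 = 8*186 + 13
186 = 14*13 + 4
13 = 3*4 + 1
4 = 4*1 + 0  (stop)
So 36210/1501 = [24; 8, 14, 3, 4].

[24; 8, 14, 3, 4]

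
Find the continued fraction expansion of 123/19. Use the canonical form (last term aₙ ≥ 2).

[6; 2, 9]

123 = 6×19 + 9
19 = 2×9 + 1
9 = 9×1 + 0  (stop)
So 123/19 = [6; 2, 9].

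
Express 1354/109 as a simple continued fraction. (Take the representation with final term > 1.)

[12; 2, 2, 1, 2, 2, 2]

1354 = 12*109 + 46
109 = 2*46 + 17
46 = 2*17 + 12
17 = 1*12 + 5
12 = 2*5 + 2
5 = 2*2 + 1
2 = 2*1 + 0  (stop)
So 1354/109 = [12; 2, 2, 1, 2, 2, 2].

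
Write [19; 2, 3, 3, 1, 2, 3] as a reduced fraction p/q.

Fold from the inside: start with 3/1.
  2 + 1/3 = 7/3
  1 + 3/7 = 10/7
  3 + 7/10 = 37/10
  3 + 10/37 = 121/37
  2 + 37/121 = 279/121
  19 + 121/279 = 5422/279

5422/279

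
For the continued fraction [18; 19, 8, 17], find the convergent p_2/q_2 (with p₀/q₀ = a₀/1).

Using pₖ = aₖpₖ₋₁ + pₖ₋₂, qₖ = aₖqₖ₋₁ + qₖ₋₂ (with p₋₁=1, p₋₂=0, q₋₁=0, q₋₂=1):
  k=0: a=18, p=18, q=1
  k=1: a=19, p=343, q=19
  k=2: a=8, p=2762, q=153

2762/153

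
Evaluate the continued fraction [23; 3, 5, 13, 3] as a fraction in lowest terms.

15130/649

Using pₖ = aₖpₖ₋₁ + pₖ₋₂ and qₖ = aₖqₖ₋₁ + qₖ₋₂:
  k=0: a=23, p=23, q=1
  k=1: a=3, p=70, q=3
  k=2: a=5, p=373, q=16
  k=3: a=13, p=4919, q=211
  k=4: a=3, p=15130, q=649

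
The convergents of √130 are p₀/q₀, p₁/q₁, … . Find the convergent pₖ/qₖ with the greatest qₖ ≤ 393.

2611/229

√130 = [11; 2, 2, 22, …] (period length 3).
Convergents:
  p_0/q_0 = 11/1
  p_1/q_1 = 23/2
  p_2/q_2 = 57/5
  p_3/q_3 = 1277/112
  p_4/q_4 = 2611/229
  p_5/q_5 = 6499/570
q_4 = 229 ≤ 393 < 570 = q_5, so the answer is 2611/229.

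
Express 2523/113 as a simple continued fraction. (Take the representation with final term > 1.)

[22; 3, 18, 2]

2523 = 22·113 + 37
113 = 3·37 + 2
37 = 18·2 + 1
2 = 2·1 + 0  (stop)
So 2523/113 = [22; 3, 18, 2].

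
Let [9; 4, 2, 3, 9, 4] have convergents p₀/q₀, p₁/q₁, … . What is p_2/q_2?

Using pₖ = aₖpₖ₋₁ + pₖ₋₂, qₖ = aₖqₖ₋₁ + qₖ₋₂ (with p₋₁=1, p₋₂=0, q₋₁=0, q₋₂=1):
  k=0: a=9, p=9, q=1
  k=1: a=4, p=37, q=4
  k=2: a=2, p=83, q=9

83/9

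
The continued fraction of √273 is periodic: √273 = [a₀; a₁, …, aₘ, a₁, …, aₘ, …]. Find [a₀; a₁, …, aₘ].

a₀ = ⌊√273⌋ = 16.
With m₀=0, d₀=1 and mₖ₊₁ = dₖaₖ − mₖ, dₖ₊₁ = (n − mₖ₊₁²)/dₖ, aₖ₊₁ = ⌊(a₀+mₖ₊₁)/dₖ₊₁⌋:
  k=1: m=16, d=17, a=1
  k=2: m=1, d=16, a=1
  k=3: m=15, d=3, a=10
  k=4: m=15, d=16, a=1
  k=5: m=1, d=17, a=1
  k=6: m=16, d=1, a=32
d=1 and a=2a₀=32 at k=6, so the next step gives (m, d) = (16, 17) again — its k=1 value — and the period has length 6.

[16; 1, 1, 10, 1, 1, 32]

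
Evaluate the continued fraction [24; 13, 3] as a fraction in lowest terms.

Using pₖ = aₖpₖ₋₁ + pₖ₋₂ and qₖ = aₖqₖ₋₁ + qₖ₋₂:
  k=0: a=24, p=24, q=1
  k=1: a=13, p=313, q=13
  k=2: a=3, p=963, q=40

963/40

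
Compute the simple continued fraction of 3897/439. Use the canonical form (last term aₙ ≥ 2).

[8; 1, 7, 7, 1, 2, 2]

3897 = 8·439 + 385
439 = 1·385 + 54
385 = 7·54 + 7
54 = 7·7 + 5
7 = 1·5 + 2
5 = 2·2 + 1
2 = 2·1 + 0  (stop)
So 3897/439 = [8; 1, 7, 7, 1, 2, 2].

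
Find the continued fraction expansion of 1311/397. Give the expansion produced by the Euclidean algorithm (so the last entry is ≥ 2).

[3; 3, 3, 4, 9]

1311 = 3×397 + 120
397 = 3×120 + 37
120 = 3×37 + 9
37 = 4×9 + 1
9 = 9×1 + 0  (stop)
So 1311/397 = [3; 3, 3, 4, 9].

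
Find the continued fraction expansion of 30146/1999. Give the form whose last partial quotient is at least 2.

[15; 12, 2, 2, 2, 13]

30146 = 15×1999 + 161
1999 = 12×161 + 67
161 = 2×67 + 27
67 = 2×27 + 13
27 = 2×13 + 1
13 = 13×1 + 0  (stop)
So 30146/1999 = [15; 12, 2, 2, 2, 13].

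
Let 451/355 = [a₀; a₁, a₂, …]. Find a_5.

451 = 1·355 + 96   →  a_0 = 1
355 = 3·96 + 67   →  a_1 = 3
96 = 1·67 + 29   →  a_2 = 1
67 = 2·29 + 9   →  a_3 = 2
29 = 3·9 + 2   →  a_4 = 3
9 = 4·2 + 1   →  a_5 = 4

4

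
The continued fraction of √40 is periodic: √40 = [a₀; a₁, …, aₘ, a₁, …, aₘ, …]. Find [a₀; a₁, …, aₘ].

a₀ = ⌊√40⌋ = 6.
With m₀=0, d₀=1 and mₖ₊₁ = dₖaₖ − mₖ, dₖ₊₁ = (n − mₖ₊₁²)/dₖ, aₖ₊₁ = ⌊(a₀+mₖ₊₁)/dₖ₊₁⌋:
  k=1: m=6, d=4, a=3
  k=2: m=6, d=1, a=12
d=1 and a=2a₀=12 at k=2, so the next step gives (m, d) = (6, 4) again — its k=1 value — and the period has length 2.

[6; 3, 12]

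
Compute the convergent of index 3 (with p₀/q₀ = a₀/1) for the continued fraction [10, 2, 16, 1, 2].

367/35

Using pₖ = aₖpₖ₋₁ + pₖ₋₂, qₖ = aₖqₖ₋₁ + qₖ₋₂ (with p₋₁=1, p₋₂=0, q₋₁=0, q₋₂=1):
  k=0: a=10, p=10, q=1
  k=1: a=2, p=21, q=2
  k=2: a=16, p=346, q=33
  k=3: a=1, p=367, q=35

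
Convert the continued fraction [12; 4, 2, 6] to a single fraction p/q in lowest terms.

709/58

Using pₖ = aₖpₖ₋₁ + pₖ₋₂ and qₖ = aₖqₖ₋₁ + qₖ₋₂:
  k=0: a=12, p=12, q=1
  k=1: a=4, p=49, q=4
  k=2: a=2, p=110, q=9
  k=3: a=6, p=709, q=58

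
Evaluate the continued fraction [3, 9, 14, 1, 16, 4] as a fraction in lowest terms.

Using pₖ = aₖpₖ₋₁ + pₖ₋₂ and qₖ = aₖqₖ₋₁ + qₖ₋₂:
  k=0: a=3, p=3, q=1
  k=1: a=9, p=28, q=9
  k=2: a=14, p=395, q=127
  k=3: a=1, p=423, q=136
  k=4: a=16, p=7163, q=2303
  k=5: a=4, p=29075, q=9348

29075/9348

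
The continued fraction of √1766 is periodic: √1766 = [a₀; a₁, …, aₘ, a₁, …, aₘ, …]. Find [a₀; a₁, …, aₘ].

a₀ = ⌊√1766⌋ = 42.
With m₀=0, d₀=1 and mₖ₊₁ = dₖaₖ − mₖ, dₖ₊₁ = (n − mₖ₊₁²)/dₖ, aₖ₊₁ = ⌊(a₀+mₖ₊₁)/dₖ₊₁⌋:
  k=1: m=42, d=2, a=42
  k=2: m=42, d=1, a=84
d=1 and a=2a₀=84 at k=2, so the next step gives (m, d) = (42, 2) again — its k=1 value — and the period has length 2.

[42; 42, 84]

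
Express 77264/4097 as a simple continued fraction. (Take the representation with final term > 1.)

77264 = 18×4097 + 3518
4097 = 1×3518 + 579
3518 = 6×579 + 44
579 = 13×44 + 7
44 = 6×7 + 2
7 = 3×2 + 1
2 = 2×1 + 0  (stop)
So 77264/4097 = [18; 1, 6, 13, 6, 3, 2].

[18; 1, 6, 13, 6, 3, 2]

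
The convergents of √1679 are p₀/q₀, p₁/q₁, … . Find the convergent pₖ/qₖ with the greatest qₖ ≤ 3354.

136039/3320

√1679 = [40; 1, 39, 1, 80, …] (period length 4).
Convergents:
  p_0/q_0 = 40/1
  p_1/q_1 = 41/1
  p_2/q_2 = 1639/40
  p_3/q_3 = 1680/41
  p_4/q_4 = 136039/3320
  p_5/q_5 = 137719/3361
q_4 = 3320 ≤ 3354 < 3361 = q_5, so the answer is 136039/3320.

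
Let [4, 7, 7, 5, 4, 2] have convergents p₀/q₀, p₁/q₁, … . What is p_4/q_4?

Using pₖ = aₖpₖ₋₁ + pₖ₋₂, qₖ = aₖqₖ₋₁ + qₖ₋₂ (with p₋₁=1, p₋₂=0, q₋₁=0, q₋₂=1):
  k=0: a=4, p=4, q=1
  k=1: a=7, p=29, q=7
  k=2: a=7, p=207, q=50
  k=3: a=5, p=1064, q=257
  k=4: a=4, p=4463, q=1078

4463/1078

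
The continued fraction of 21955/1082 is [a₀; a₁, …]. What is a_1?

21955 = 20·1082 + 315   →  a_0 = 20
1082 = 3·315 + 137   →  a_1 = 3

3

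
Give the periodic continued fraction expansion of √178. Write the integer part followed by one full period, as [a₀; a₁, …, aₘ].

a₀ = ⌊√178⌋ = 13.
With m₀=0, d₀=1 and mₖ₊₁ = dₖaₖ − mₖ, dₖ₊₁ = (n − mₖ₊₁²)/dₖ, aₖ₊₁ = ⌊(a₀+mₖ₊₁)/dₖ₊₁⌋:
  k=1: m=13, d=9, a=2
  k=2: m=5, d=17, a=1
  k=3: m=12, d=2, a=12
  k=4: m=12, d=17, a=1
  k=5: m=5, d=9, a=2
  k=6: m=13, d=1, a=26
d=1 and a=2a₀=26 at k=6, so the next step gives (m, d) = (13, 9) again — its k=1 value — and the period has length 6.

[13; 2, 1, 12, 1, 2, 26]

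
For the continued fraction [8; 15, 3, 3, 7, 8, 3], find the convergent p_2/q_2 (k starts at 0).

371/46

Using pₖ = aₖpₖ₋₁ + pₖ₋₂, qₖ = aₖqₖ₋₁ + qₖ₋₂ (with p₋₁=1, p₋₂=0, q₋₁=0, q₋₂=1):
  k=0: a=8, p=8, q=1
  k=1: a=15, p=121, q=15
  k=2: a=3, p=371, q=46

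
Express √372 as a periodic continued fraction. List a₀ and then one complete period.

[19; 3, 2, 12, 2, 3, 38]

a₀ = ⌊√372⌋ = 19.
With m₀=0, d₀=1 and mₖ₊₁ = dₖaₖ − mₖ, dₖ₊₁ = (n − mₖ₊₁²)/dₖ, aₖ₊₁ = ⌊(a₀+mₖ₊₁)/dₖ₊₁⌋:
  k=1: m=19, d=11, a=3
  k=2: m=14, d=16, a=2
  k=3: m=18, d=3, a=12
  k=4: m=18, d=16, a=2
  k=5: m=14, d=11, a=3
  k=6: m=19, d=1, a=38
d=1 and a=2a₀=38 at k=6, so the next step gives (m, d) = (19, 11) again — its k=1 value — and the period has length 6.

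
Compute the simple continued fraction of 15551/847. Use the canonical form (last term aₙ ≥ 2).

[18; 2, 1, 3, 2, 16, 2]

15551 = 18*847 + 305
847 = 2*305 + 237
305 = 1*237 + 68
237 = 3*68 + 33
68 = 2*33 + 2
33 = 16*2 + 1
2 = 2*1 + 0  (stop)
So 15551/847 = [18; 2, 1, 3, 2, 16, 2].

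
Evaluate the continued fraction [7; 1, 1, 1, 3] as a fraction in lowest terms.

Using pₖ = aₖpₖ₋₁ + pₖ₋₂ and qₖ = aₖqₖ₋₁ + qₖ₋₂:
  k=0: a=7, p=7, q=1
  k=1: a=1, p=8, q=1
  k=2: a=1, p=15, q=2
  k=3: a=1, p=23, q=3
  k=4: a=3, p=84, q=11

84/11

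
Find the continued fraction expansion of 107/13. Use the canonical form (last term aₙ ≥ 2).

[8; 4, 3]

107 = 8·13 + 3
13 = 4·3 + 1
3 = 3·1 + 0  (stop)
So 107/13 = [8; 4, 3].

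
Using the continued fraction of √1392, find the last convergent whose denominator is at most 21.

485/13

√1392 = [37; 3, 4, 3, 74, …] (period length 4).
Convergents:
  p_0/q_0 = 37/1
  p_1/q_1 = 112/3
  p_2/q_2 = 485/13
  p_3/q_3 = 1567/42
q_2 = 13 ≤ 21 < 42 = q_3, so the answer is 485/13.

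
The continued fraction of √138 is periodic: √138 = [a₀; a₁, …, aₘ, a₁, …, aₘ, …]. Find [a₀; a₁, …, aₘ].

a₀ = ⌊√138⌋ = 11.
With m₀=0, d₀=1 and mₖ₊₁ = dₖaₖ − mₖ, dₖ₊₁ = (n − mₖ₊₁²)/dₖ, aₖ₊₁ = ⌊(a₀+mₖ₊₁)/dₖ₊₁⌋:
  k=1: m=11, d=17, a=1
  k=2: m=6, d=6, a=2
  k=3: m=6, d=17, a=1
  k=4: m=11, d=1, a=22
d=1 and a=2a₀=22 at k=4, so the next step gives (m, d) = (11, 17) again — its k=1 value — and the period has length 4.

[11; 1, 2, 1, 22]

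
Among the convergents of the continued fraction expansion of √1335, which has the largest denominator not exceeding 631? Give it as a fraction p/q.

√1335 = [36; 1, 1, 6, 7, 6, 1, 1, 72, …] (period length 8).
Convergents:
  p_0/q_0 = 36/1
  p_1/q_1 = 37/1
  p_2/q_2 = 73/2
  p_3/q_3 = 475/13
  p_4/q_4 = 3398/93
  p_5/q_5 = 20863/571
  p_6/q_6 = 24261/664
q_5 = 571 ≤ 631 < 664 = q_6, so the answer is 20863/571.

20863/571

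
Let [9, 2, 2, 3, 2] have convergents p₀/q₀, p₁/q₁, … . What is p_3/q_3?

Using pₖ = aₖpₖ₋₁ + pₖ₋₂, qₖ = aₖqₖ₋₁ + qₖ₋₂ (with p₋₁=1, p₋₂=0, q₋₁=0, q₋₂=1):
  k=0: a=9, p=9, q=1
  k=1: a=2, p=19, q=2
  k=2: a=2, p=47, q=5
  k=3: a=3, p=160, q=17

160/17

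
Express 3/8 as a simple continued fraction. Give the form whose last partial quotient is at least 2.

3 = 0·8 + 3
8 = 2·3 + 2
3 = 1·2 + 1
2 = 2·1 + 0  (stop)
So 3/8 = [0; 2, 1, 2].

[0; 2, 1, 2]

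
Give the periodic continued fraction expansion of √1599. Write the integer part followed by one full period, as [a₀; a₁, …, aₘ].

[39; 1, 78]

a₀ = ⌊√1599⌋ = 39.
With m₀=0, d₀=1 and mₖ₊₁ = dₖaₖ − mₖ, dₖ₊₁ = (n − mₖ₊₁²)/dₖ, aₖ₊₁ = ⌊(a₀+mₖ₊₁)/dₖ₊₁⌋:
  k=1: m=39, d=78, a=1
  k=2: m=39, d=1, a=78
d=1 and a=2a₀=78 at k=2, so the next step gives (m, d) = (39, 78) again — its k=1 value — and the period has length 2.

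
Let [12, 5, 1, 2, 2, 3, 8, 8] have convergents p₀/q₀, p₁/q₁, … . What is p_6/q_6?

Using pₖ = aₖpₖ₋₁ + pₖ₋₂, qₖ = aₖqₖ₋₁ + qₖ₋₂ (with p₋₁=1, p₋₂=0, q₋₁=0, q₋₂=1):
  k=0: a=12, p=12, q=1
  k=1: a=5, p=61, q=5
  k=2: a=1, p=73, q=6
  k=3: a=2, p=207, q=17
  k=4: a=2, p=487, q=40
  k=5: a=3, p=1668, q=137
  k=6: a=8, p=13831, q=1136

13831/1136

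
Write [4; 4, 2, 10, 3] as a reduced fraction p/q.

Fold from the inside: start with 3/1.
  10 + 1/3 = 31/3
  2 + 3/31 = 65/31
  4 + 31/65 = 291/65
  4 + 65/291 = 1229/291

1229/291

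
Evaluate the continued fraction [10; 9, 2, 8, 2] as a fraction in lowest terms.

3446/341

Fold from the inside: start with 2/1.
  8 + 1/2 = 17/2
  2 + 2/17 = 36/17
  9 + 17/36 = 341/36
  10 + 36/341 = 3446/341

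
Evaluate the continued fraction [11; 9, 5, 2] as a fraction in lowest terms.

Using pₖ = aₖpₖ₋₁ + pₖ₋₂ and qₖ = aₖqₖ₋₁ + qₖ₋₂:
  k=0: a=11, p=11, q=1
  k=1: a=9, p=100, q=9
  k=2: a=5, p=511, q=46
  k=3: a=2, p=1122, q=101

1122/101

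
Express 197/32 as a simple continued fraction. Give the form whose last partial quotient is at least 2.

197 = 6*32 + 5
32 = 6*5 + 2
5 = 2*2 + 1
2 = 2*1 + 0  (stop)
So 197/32 = [6; 6, 2, 2].

[6; 6, 2, 2]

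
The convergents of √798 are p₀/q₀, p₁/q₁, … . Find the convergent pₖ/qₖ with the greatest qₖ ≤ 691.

6356/225

√798 = [28; 4, 56, …] (period length 2).
Convergents:
  p_0/q_0 = 28/1
  p_1/q_1 = 113/4
  p_2/q_2 = 6356/225
  p_3/q_3 = 25537/904
q_2 = 225 ≤ 691 < 904 = q_3, so the answer is 6356/225.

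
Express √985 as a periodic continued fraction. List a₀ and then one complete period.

[31; 2, 1, 1, 2, 62]

a₀ = ⌊√985⌋ = 31.
With m₀=0, d₀=1 and mₖ₊₁ = dₖaₖ − mₖ, dₖ₊₁ = (n − mₖ₊₁²)/dₖ, aₖ₊₁ = ⌊(a₀+mₖ₊₁)/dₖ₊₁⌋:
  k=1: m=31, d=24, a=2
  k=2: m=17, d=29, a=1
  k=3: m=12, d=29, a=1
  k=4: m=17, d=24, a=2
  k=5: m=31, d=1, a=62
d=1 and a=2a₀=62 at k=5, so the next step gives (m, d) = (31, 24) again — its k=1 value — and the period has length 5.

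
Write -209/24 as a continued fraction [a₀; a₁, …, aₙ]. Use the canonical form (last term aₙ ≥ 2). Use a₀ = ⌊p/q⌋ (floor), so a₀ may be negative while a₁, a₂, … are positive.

[-9; 3, 2, 3]

-209 = -9×24 + 7
24 = 3×7 + 3
7 = 2×3 + 1
3 = 3×1 + 0  (stop)
So -209/24 = [-9; 3, 2, 3].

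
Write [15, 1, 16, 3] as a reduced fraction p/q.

829/52

Using pₖ = aₖpₖ₋₁ + pₖ₋₂ and qₖ = aₖqₖ₋₁ + qₖ₋₂:
  k=0: a=15, p=15, q=1
  k=1: a=1, p=16, q=1
  k=2: a=16, p=271, q=17
  k=3: a=3, p=829, q=52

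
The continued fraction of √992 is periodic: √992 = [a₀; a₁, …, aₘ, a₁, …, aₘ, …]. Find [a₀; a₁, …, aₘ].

a₀ = ⌊√992⌋ = 31.

[31; 2, 62]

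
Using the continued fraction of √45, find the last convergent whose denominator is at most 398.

2207/329

√45 = [6; 1, 2, 2, 2, 1, 12, …] (period length 6).
Convergents:
  p_0/q_0 = 6/1
  p_1/q_1 = 7/1
  p_2/q_2 = 20/3
  p_3/q_3 = 47/7
  p_4/q_4 = 114/17
  p_5/q_5 = 161/24
  p_6/q_6 = 2046/305
  p_7/q_7 = 2207/329
  p_8/q_8 = 6460/963
q_7 = 329 ≤ 398 < 963 = q_8, so the answer is 2207/329.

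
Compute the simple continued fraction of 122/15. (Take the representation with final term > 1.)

[8; 7, 2]

122 = 8×15 + 2
15 = 7×2 + 1
2 = 2×1 + 0  (stop)
So 122/15 = [8; 7, 2].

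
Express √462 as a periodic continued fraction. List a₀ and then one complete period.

[21; 2, 42]

a₀ = ⌊√462⌋ = 21.
With m₀=0, d₀=1 and mₖ₊₁ = dₖaₖ − mₖ, dₖ₊₁ = (n − mₖ₊₁²)/dₖ, aₖ₊₁ = ⌊(a₀+mₖ₊₁)/dₖ₊₁⌋:
  k=1: m=21, d=21, a=2
  k=2: m=21, d=1, a=42
d=1 and a=2a₀=42 at k=2, so the next step gives (m, d) = (21, 21) again — its k=1 value — and the period has length 2.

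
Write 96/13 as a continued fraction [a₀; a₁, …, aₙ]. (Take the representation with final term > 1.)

[7; 2, 1, 1, 2]

96 = 7*13 + 5
13 = 2*5 + 3
5 = 1*3 + 2
3 = 1*2 + 1
2 = 2*1 + 0  (stop)
So 96/13 = [7; 2, 1, 1, 2].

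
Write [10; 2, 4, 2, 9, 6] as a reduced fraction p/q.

12059/1154

Fold from the inside: start with 6/1.
  9 + 1/6 = 55/6
  2 + 6/55 = 116/55
  4 + 55/116 = 519/116
  2 + 116/519 = 1154/519
  10 + 519/1154 = 12059/1154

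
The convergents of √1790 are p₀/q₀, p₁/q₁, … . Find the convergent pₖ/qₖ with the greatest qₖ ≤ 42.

√1790 = [42; 3, 4, 8, 4, 3, 84, …] (period length 6).
Convergents:
  p_0/q_0 = 42/1
  p_1/q_1 = 127/3
  p_2/q_2 = 550/13
  p_3/q_3 = 4527/107
q_2 = 13 ≤ 42 < 107 = q_3, so the answer is 550/13.

550/13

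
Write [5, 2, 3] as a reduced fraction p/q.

Using pₖ = aₖpₖ₋₁ + pₖ₋₂ and qₖ = aₖqₖ₋₁ + qₖ₋₂:
  k=0: a=5, p=5, q=1
  k=1: a=2, p=11, q=2
  k=2: a=3, p=38, q=7

38/7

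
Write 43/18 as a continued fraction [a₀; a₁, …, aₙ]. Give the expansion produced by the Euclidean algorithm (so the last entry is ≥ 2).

[2; 2, 1, 1, 3]

43 = 2×18 + 7
18 = 2×7 + 4
7 = 1×4 + 3
4 = 1×3 + 1
3 = 3×1 + 0  (stop)
So 43/18 = [2; 2, 1, 1, 3].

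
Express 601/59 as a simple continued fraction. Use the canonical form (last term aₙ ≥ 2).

[10; 5, 2, 1, 3]

601 = 10*59 + 11
59 = 5*11 + 4
11 = 2*4 + 3
4 = 1*3 + 1
3 = 3*1 + 0  (stop)
So 601/59 = [10; 5, 2, 1, 3].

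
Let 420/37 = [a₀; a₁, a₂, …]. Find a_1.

420 = 11·37 + 13   →  a_0 = 11
37 = 2·13 + 11   →  a_1 = 2

2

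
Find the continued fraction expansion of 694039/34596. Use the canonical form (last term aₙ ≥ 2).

694039 = 20·34596 + 2119
34596 = 16·2119 + 692
2119 = 3·692 + 43
692 = 16·43 + 4
43 = 10·4 + 3
4 = 1·3 + 1
3 = 3·1 + 0  (stop)
So 694039/34596 = [20; 16, 3, 16, 10, 1, 3].

[20; 16, 3, 16, 10, 1, 3]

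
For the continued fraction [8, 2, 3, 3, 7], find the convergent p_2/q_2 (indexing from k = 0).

59/7

Using pₖ = aₖpₖ₋₁ + pₖ₋₂, qₖ = aₖqₖ₋₁ + qₖ₋₂ (with p₋₁=1, p₋₂=0, q₋₁=0, q₋₂=1):
  k=0: a=8, p=8, q=1
  k=1: a=2, p=17, q=2
  k=2: a=3, p=59, q=7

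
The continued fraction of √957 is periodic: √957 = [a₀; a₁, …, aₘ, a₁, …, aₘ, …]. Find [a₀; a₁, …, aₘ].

[30; 1, 14, 2, 14, 1, 60]

a₀ = ⌊√957⌋ = 30.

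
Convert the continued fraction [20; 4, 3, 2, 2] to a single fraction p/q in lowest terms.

1477/73

Using pₖ = aₖpₖ₋₁ + pₖ₋₂ and qₖ = aₖqₖ₋₁ + qₖ₋₂:
  k=0: a=20, p=20, q=1
  k=1: a=4, p=81, q=4
  k=2: a=3, p=263, q=13
  k=3: a=2, p=607, q=30
  k=4: a=2, p=1477, q=73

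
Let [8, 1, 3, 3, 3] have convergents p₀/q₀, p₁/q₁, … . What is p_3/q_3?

114/13

Using pₖ = aₖpₖ₋₁ + pₖ₋₂, qₖ = aₖqₖ₋₁ + qₖ₋₂ (with p₋₁=1, p₋₂=0, q₋₁=0, q₋₂=1):
  k=0: a=8, p=8, q=1
  k=1: a=1, p=9, q=1
  k=2: a=3, p=35, q=4
  k=3: a=3, p=114, q=13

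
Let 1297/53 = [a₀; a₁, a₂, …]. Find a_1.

1297 = 24·53 + 25   →  a_0 = 24
53 = 2·25 + 3   →  a_1 = 2

2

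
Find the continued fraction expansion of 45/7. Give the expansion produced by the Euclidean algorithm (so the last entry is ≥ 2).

[6; 2, 3]

45 = 6·7 + 3
7 = 2·3 + 1
3 = 3·1 + 0  (stop)
So 45/7 = [6; 2, 3].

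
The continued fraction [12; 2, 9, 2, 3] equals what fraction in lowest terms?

Using pₖ = aₖpₖ₋₁ + pₖ₋₂ and qₖ = aₖqₖ₋₁ + qₖ₋₂:
  k=0: a=12, p=12, q=1
  k=1: a=2, p=25, q=2
  k=2: a=9, p=237, q=19
  k=3: a=2, p=499, q=40
  k=4: a=3, p=1734, q=139

1734/139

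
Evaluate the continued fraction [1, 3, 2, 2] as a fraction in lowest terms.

22/17

Fold from the inside: start with 2/1.
  2 + 1/2 = 5/2
  3 + 2/5 = 17/5
  1 + 5/17 = 22/17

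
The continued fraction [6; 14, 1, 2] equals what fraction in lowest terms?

267/44

Using pₖ = aₖpₖ₋₁ + pₖ₋₂ and qₖ = aₖqₖ₋₁ + qₖ₋₂:
  k=0: a=6, p=6, q=1
  k=1: a=14, p=85, q=14
  k=2: a=1, p=91, q=15
  k=3: a=2, p=267, q=44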